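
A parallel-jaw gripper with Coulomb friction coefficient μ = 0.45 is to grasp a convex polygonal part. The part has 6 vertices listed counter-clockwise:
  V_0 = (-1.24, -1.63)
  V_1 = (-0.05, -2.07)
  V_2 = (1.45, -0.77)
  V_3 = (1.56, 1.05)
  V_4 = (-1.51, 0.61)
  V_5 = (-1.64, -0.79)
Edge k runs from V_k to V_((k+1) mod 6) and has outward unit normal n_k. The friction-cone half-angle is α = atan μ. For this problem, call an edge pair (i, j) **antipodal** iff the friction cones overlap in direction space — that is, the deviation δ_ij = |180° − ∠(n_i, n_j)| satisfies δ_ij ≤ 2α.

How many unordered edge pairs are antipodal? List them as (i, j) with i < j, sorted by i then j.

count = 5; pairs: (0,3), (1,3), (1,4), (2,4), (2,5)

α = atan 0.45 = 24.23°;  2α = 48.46°
n_0 = (-0.3468, -0.9379)
n_1 = (+0.6549, -0.7557)
n_2 = (+0.9982, -0.0603)
n_3 = (-0.1419, +0.9899)
n_4 = (-0.9957, +0.0925)
n_5 = (-0.9029, -0.4299)
  (0,1): δ = 118.79°  ·
  (0,2): δ = 73.17°  ·
  (0,3): δ = 28.45°  ✓
  (0,4): δ = 104.99°  ·
  (0,5): δ = 135.76°  ·
  (1,2): δ = 134.37°  ·
  (1,3): δ = 32.76°  ✓
  (1,4): δ = 43.78°  ✓
  (1,5): δ = 74.55°  ·
  (2,3): δ = 78.39°  ·
  (2,4): δ = 1.85°  ✓
  (2,5): δ = 28.92°  ✓
  (3,4): δ = 103.46°  ·
  (3,5): δ = 72.69°  ·
  (4,5): δ = 149.23°  ·
antipodal pairs: 5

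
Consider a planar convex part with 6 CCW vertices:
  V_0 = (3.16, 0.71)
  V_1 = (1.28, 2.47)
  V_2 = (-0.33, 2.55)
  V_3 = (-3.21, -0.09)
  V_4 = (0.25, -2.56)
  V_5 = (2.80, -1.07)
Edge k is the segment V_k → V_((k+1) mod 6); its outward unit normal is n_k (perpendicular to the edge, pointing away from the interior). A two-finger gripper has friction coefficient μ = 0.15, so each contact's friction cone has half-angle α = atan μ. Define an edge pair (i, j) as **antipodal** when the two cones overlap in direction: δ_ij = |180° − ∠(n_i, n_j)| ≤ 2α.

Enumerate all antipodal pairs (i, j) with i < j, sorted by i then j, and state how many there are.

α = atan 0.15 = 8.53°;  2α = 17.06°
n_0 = (+0.6834, +0.7300)
n_1 = (+0.0496, +0.9988)
n_2 = (-0.6757, +0.7372)
n_3 = (-0.5810, -0.8139)
n_4 = (+0.5045, -0.8634)
n_5 = (+0.9802, -0.1982)
  (0,1): δ = 139.73°  ·
  (0,2): δ = 94.38°  ·
  (0,3): δ = 7.59°  ✓
  (0,4): δ = 73.41°  ·
  (0,5): δ = 121.68°  ·
  (1,2): δ = 134.64°  ·
  (1,3): δ = 32.68°  ·
  (1,4): δ = 33.14°  ·
  (1,5): δ = 81.41°  ·
  (2,3): δ = 78.03°  ·
  (2,4): δ = 12.21°  ✓
  (2,5): δ = 36.06°  ·
  (3,4): δ = 114.18°  ·
  (3,5): δ = 65.91°  ·
  (4,5): δ = 131.73°  ·
antipodal pairs: 2

count = 2; pairs: (0,3), (2,4)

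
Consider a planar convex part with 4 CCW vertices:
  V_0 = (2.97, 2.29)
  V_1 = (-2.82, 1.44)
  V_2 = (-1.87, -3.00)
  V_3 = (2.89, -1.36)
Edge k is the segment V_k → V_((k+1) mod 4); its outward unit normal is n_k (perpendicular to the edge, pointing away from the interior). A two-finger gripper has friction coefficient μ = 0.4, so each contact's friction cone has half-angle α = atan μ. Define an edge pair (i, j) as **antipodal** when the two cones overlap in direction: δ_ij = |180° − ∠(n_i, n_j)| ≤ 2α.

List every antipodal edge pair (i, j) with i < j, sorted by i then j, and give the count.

count = 2; pairs: (0,2), (1,3)

α = atan 0.4 = 21.80°;  2α = 43.60°
n_0 = (-0.1452, +0.9894)
n_1 = (-0.9779, -0.2092)
n_2 = (+0.3257, -0.9455)
n_3 = (+0.9998, -0.0219)
  (0,1): δ = 86.27°  ·
  (0,2): δ = 10.66°  ✓
  (0,3): δ = 80.39°  ·
  (1,2): δ = 83.07°  ·
  (1,3): δ = 13.33°  ✓
  (2,3): δ = 110.27°  ·
antipodal pairs: 2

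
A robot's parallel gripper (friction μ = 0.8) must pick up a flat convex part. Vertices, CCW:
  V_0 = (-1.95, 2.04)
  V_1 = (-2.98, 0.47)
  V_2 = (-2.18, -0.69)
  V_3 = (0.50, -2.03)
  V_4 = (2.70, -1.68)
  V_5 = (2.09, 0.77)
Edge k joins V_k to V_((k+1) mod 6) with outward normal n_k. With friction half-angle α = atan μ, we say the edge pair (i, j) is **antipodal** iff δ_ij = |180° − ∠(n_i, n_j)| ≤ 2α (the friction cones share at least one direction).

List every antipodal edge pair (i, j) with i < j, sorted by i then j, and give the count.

count = 7; pairs: (0,3), (0,4), (1,4), (1,5), (2,4), (2,5), (3,5)

α = atan 0.8 = 38.66°;  2α = 77.32°
n_0 = (-0.8361, +0.5485)
n_1 = (-0.8232, -0.5677)
n_2 = (-0.4472, -0.8944)
n_3 = (+0.1571, -0.9876)
n_4 = (+0.9704, +0.2416)
n_5 = (+0.2999, +0.9540)
  (0,1): δ = 112.14°  ·
  (0,2): δ = 83.30°  ·
  (0,3): δ = 47.69°  ✓
  (0,4): δ = 47.25°  ✓
  (0,5): δ = 105.82°  ·
  (1,2): δ = 151.16°  ·
  (1,3): δ = 115.55°  ·
  (1,4): δ = 20.61°  ✓
  (1,5): δ = 37.96°  ✓
  (2,3): δ = 144.40°  ·
  (2,4): δ = 49.45°  ✓
  (2,5): δ = 9.11°  ✓
  (3,4): δ = 85.06°  ·
  (3,5): δ = 26.49°  ✓
  (4,5): δ = 121.43°  ·
antipodal pairs: 7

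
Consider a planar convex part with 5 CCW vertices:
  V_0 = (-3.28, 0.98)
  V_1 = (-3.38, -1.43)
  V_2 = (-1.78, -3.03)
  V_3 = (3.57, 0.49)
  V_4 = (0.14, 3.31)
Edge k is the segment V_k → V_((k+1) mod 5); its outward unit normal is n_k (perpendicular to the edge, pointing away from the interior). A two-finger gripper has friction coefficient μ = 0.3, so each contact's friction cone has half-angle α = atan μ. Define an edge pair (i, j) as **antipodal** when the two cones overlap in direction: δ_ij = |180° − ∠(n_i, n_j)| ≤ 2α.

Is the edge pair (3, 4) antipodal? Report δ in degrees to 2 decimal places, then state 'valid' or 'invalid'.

δ = 106.31°, invalid

α = atan 0.3 = 16.70°;  2α = 33.40°
edge 3: e_3 = (-3.43, +2.82);  n_3 = (+0.6351, +0.7725)
edge 4: e_4 = (-3.42, -2.33);  n_4 = (-0.5630, +0.8264)
∠(n_3, n_4) = 73.69°
δ = |180° − 73.69°| = 106.31°
106.31° > 2α = 33.40°  →  invalid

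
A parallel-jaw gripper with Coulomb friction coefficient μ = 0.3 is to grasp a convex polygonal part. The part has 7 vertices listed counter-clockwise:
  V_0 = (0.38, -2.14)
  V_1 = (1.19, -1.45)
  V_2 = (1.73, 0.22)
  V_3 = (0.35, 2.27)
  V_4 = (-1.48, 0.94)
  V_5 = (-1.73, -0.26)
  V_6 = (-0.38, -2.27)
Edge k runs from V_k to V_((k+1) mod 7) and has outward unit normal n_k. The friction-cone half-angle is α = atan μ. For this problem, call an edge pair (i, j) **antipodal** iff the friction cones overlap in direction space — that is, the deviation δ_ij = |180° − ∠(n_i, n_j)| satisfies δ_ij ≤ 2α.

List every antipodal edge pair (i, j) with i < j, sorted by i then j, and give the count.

count = 4; pairs: (0,3), (1,4), (2,5), (3,6)

α = atan 0.3 = 16.70°;  2α = 33.40°
n_0 = (+0.6485, -0.7612)
n_1 = (+0.9515, -0.3077)
n_2 = (+0.8296, +0.5584)
n_3 = (-0.5879, +0.8089)
n_4 = (-0.9790, +0.2040)
n_5 = (-0.8301, -0.5576)
n_6 = (+0.1686, -0.9857)
  (0,1): δ = 148.34°  ·
  (0,2): δ = 96.48°  ·
  (0,3): δ = 4.42°  ✓
  (0,4): δ = 37.81°  ·
  (0,5): δ = 83.46°  ·
  (0,6): δ = 149.28°  ·
  (1,2): δ = 128.13°  ·
  (1,3): δ = 36.07°  ·
  (1,4): δ = 6.15°  ✓
  (1,5): δ = 51.81°  ·
  (1,6): δ = 117.63°  ·
  (2,3): δ = 87.94°  ·
  (2,4): δ = 45.72°  ·
  (2,5): δ = 0.06°  ✓
  (2,6): δ = 65.76°  ·
  (3,4): δ = 137.78°  ·
  (3,5): δ = 92.12°  ·
  (3,6): δ = 26.30°  ✓
  (4,5): δ = 134.34°  ·
  (4,6): δ = 68.53°  ·
  (5,6): δ = 114.18°  ·
antipodal pairs: 4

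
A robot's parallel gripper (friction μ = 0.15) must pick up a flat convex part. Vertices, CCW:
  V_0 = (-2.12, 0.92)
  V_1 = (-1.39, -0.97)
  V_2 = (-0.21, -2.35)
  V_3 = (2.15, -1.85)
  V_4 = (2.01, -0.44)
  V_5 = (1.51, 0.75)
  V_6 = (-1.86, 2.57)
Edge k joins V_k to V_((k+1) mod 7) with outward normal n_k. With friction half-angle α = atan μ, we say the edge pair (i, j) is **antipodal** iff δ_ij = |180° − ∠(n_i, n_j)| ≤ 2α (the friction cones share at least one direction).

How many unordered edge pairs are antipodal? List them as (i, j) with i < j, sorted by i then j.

count = 3; pairs: (0,3), (0,4), (3,6)

α = atan 0.15 = 8.53°;  2α = 17.06°
n_0 = (-0.9328, -0.3603)
n_1 = (-0.7600, -0.6499)
n_2 = (+0.2073, -0.9783)
n_3 = (+0.9951, +0.0988)
n_4 = (+0.9219, +0.3874)
n_5 = (+0.4752, +0.8799)
n_6 = (-0.9878, +0.1557)
  (0,1): δ = 160.59°  ·
  (0,2): δ = 99.16°  ·
  (0,3): δ = 15.45°  ✓
  (0,4): δ = 1.67°  ✓
  (0,5): δ = 40.51°  ·
  (0,6): δ = 149.93°  ·
  (1,2): δ = 118.57°  ·
  (1,3): δ = 34.86°  ·
  (1,4): δ = 17.74°  ·
  (1,5): δ = 21.10°  ·
  (1,6): δ = 130.51°  ·
  (2,3): δ = 96.29°  ·
  (2,4): δ = 79.17°  ·
  (2,5): δ = 40.33°  ·
  (2,6): δ = 69.08°  ·
  (3,4): δ = 162.88°  ·
  (3,5): δ = 124.04°  ·
  (3,6): δ = 14.63°  ✓
  (4,5): δ = 141.16°  ·
  (4,6): δ = 31.75°  ·
  (5,6): δ = 70.58°  ·
antipodal pairs: 3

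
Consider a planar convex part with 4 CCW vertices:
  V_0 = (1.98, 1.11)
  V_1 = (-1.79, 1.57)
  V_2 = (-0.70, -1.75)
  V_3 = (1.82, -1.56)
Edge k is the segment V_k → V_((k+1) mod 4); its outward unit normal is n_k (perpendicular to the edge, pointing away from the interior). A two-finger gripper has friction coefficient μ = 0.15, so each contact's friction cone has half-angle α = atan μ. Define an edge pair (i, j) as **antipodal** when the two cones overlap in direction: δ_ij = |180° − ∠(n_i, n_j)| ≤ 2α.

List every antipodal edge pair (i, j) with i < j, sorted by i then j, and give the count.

α = atan 0.15 = 8.53°;  2α = 17.06°
n_0 = (+0.1211, +0.9926)
n_1 = (-0.9501, -0.3119)
n_2 = (+0.0752, -0.9972)
n_3 = (+0.9982, -0.0598)
  (0,1): δ = 64.87°  ·
  (0,2): δ = 11.27°  ✓
  (0,3): δ = 93.53°  ·
  (1,2): δ = 103.86°  ·
  (1,3): δ = 21.61°  ·
  (2,3): δ = 97.74°  ·
antipodal pairs: 1

count = 1; pairs: (0,2)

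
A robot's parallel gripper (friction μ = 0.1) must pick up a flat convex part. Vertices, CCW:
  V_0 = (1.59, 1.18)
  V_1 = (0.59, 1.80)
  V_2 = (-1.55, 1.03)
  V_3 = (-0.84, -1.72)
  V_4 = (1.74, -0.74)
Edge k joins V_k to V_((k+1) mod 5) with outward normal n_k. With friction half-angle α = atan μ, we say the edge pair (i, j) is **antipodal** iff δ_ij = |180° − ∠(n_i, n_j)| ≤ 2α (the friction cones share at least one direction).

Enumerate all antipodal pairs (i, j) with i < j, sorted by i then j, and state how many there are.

count = 2; pairs: (1,3), (2,4)

α = atan 0.1 = 5.71°;  2α = 11.42°
n_0 = (+0.5269, +0.8499)
n_1 = (-0.3386, +0.9409)
n_2 = (-0.9682, -0.2500)
n_3 = (+0.3551, -0.9348)
n_4 = (+0.9970, +0.0779)
  (0,1): δ = 128.41°  ·
  (0,2): δ = 43.72°  ·
  (0,3): δ = 52.60°  ·
  (0,4): δ = 126.27°  ·
  (1,2): δ = 95.31°  ·
  (1,3): δ = 1.01°  ✓
  (1,4): δ = 74.68°  ·
  (2,3): δ = 83.68°  ·
  (2,4): δ = 10.01°  ✓
  (3,4): δ = 106.33°  ·
antipodal pairs: 2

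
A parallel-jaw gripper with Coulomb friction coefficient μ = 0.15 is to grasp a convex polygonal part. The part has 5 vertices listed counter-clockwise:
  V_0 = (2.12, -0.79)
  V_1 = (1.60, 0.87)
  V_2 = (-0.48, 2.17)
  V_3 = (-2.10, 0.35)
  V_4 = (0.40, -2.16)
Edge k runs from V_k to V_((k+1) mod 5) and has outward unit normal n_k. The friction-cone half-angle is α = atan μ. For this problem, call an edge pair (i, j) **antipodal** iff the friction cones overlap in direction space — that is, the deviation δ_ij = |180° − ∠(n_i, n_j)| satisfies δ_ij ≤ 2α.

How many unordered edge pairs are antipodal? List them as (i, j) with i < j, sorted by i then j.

count = 2; pairs: (1,3), (2,4)

α = atan 0.15 = 8.53°;  2α = 17.06°
n_0 = (+0.9543, +0.2989)
n_1 = (+0.5300, +0.8480)
n_2 = (-0.7470, +0.6649)
n_3 = (-0.7085, -0.7057)
n_4 = (+0.6230, -0.7822)
  (0,1): δ = 139.40°  ·
  (0,2): δ = 59.07°  ·
  (0,3): δ = 27.49°  ·
  (0,4): δ = 111.14°  ·
  (1,2): δ = 99.67°  ·
  (1,3): δ = 13.11°  ✓
  (1,4): δ = 70.54°  ·
  (2,3): δ = 93.44°  ·
  (2,4): δ = 9.79°  ✓
  (3,4): δ = 96.35°  ·
antipodal pairs: 2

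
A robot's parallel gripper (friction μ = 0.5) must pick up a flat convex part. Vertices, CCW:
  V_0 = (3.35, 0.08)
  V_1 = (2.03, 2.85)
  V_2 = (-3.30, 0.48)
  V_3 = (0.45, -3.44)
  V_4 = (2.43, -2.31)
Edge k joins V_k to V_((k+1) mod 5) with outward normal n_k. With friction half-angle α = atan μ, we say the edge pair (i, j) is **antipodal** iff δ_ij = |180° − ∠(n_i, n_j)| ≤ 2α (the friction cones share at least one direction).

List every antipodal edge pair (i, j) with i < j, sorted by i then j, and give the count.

count = 3; pairs: (0,2), (1,3), (1,4)

α = atan 0.5 = 26.57°;  2α = 53.13°
n_0 = (+0.9027, +0.4302)
n_1 = (-0.4063, +0.9137)
n_2 = (-0.7226, -0.6913)
n_3 = (+0.4957, -0.8685)
n_4 = (+0.9332, -0.3592)
  (0,1): δ = 91.51°  ·
  (0,2): δ = 18.25°  ✓
  (0,3): δ = 94.23°  ·
  (0,4): δ = 133.47°  ·
  (1,2): δ = 70.24°  ·
  (1,3): δ = 5.74°  ✓
  (1,4): δ = 44.97°  ✓
  (2,3): δ = 104.02°  ·
  (2,4): δ = 64.78°  ·
  (3,4): δ = 140.77°  ·
antipodal pairs: 3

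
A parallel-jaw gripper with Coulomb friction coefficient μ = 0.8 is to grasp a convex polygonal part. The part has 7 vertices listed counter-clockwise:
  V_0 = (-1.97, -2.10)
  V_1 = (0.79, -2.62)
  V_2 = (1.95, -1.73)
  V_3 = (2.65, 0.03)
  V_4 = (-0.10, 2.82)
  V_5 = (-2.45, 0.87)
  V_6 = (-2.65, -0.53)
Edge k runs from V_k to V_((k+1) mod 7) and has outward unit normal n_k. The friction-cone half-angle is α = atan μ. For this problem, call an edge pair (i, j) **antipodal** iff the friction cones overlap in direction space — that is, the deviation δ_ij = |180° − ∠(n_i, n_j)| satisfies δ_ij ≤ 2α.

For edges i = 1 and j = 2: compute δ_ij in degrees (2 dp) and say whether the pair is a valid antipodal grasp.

α = atan 0.8 = 38.66°;  2α = 77.32°
edge 1: e_1 = (+1.16, +0.89);  n_1 = (+0.6087, -0.7934)
edge 2: e_2 = (+0.70, +1.76);  n_2 = (+0.9292, -0.3696)
∠(n_1, n_2) = 30.81°
δ = |180° − 30.81°| = 149.19°
149.19° > 2α = 77.32°  →  invalid

δ = 149.19°, invalid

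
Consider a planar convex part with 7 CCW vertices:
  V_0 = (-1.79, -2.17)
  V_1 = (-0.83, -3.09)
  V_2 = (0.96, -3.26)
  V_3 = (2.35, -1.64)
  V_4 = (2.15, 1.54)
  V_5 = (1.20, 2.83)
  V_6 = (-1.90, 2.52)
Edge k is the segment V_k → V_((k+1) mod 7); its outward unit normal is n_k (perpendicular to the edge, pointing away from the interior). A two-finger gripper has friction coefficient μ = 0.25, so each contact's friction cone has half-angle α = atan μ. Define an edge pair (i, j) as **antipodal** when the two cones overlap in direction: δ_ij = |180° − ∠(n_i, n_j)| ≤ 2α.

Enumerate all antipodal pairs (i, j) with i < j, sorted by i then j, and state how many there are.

α = atan 0.25 = 14.04°;  2α = 28.07°
n_0 = (-0.6919, -0.7220)
n_1 = (-0.0945, -0.9955)
n_2 = (+0.7589, -0.6512)
n_3 = (+0.9980, +0.0628)
n_4 = (+0.8052, +0.5930)
n_5 = (-0.0995, +0.9950)
n_6 = (-0.9997, -0.0234)
  (0,1): δ = 141.64°  ·
  (0,2): δ = 86.85°  ·
  (0,3): δ = 42.62°  ·
  (0,4): δ = 9.85°  ✓
  (0,5): δ = 49.49°  ·
  (0,6): δ = 135.12°  ·
  (1,2): δ = 125.21°  ·
  (1,3): δ = 80.98°  ·
  (1,4): δ = 48.21°  ·
  (1,5): δ = 11.14°  ✓
  (1,6): δ = 96.77°  ·
  (2,3): δ = 135.77°  ·
  (2,4): δ = 103.00°  ·
  (2,5): δ = 43.66°  ·
  (2,6): δ = 41.97°  ·
  (3,4): δ = 147.23°  ·
  (3,5): δ = 87.89°  ·
  (3,6): δ = 2.26°  ✓
  (4,5): δ = 120.66°  ·
  (4,6): δ = 35.03°  ·
  (5,6): δ = 94.37°  ·
antipodal pairs: 3

count = 3; pairs: (0,4), (1,5), (3,6)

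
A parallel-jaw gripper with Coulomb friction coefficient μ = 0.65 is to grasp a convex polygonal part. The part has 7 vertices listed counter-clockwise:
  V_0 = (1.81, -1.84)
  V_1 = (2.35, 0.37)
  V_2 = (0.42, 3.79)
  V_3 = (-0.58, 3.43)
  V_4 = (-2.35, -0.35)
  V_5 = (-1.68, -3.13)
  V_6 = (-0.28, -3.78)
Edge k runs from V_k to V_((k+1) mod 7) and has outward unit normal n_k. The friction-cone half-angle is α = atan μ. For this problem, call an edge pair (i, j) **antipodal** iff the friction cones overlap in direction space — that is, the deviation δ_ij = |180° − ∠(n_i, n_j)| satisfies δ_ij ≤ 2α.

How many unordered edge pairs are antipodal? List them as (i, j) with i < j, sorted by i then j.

α = atan 0.65 = 33.02°;  2α = 66.05°
n_0 = (+0.9714, -0.2374)
n_1 = (+0.8709, +0.4915)
n_2 = (-0.3387, +0.9409)
n_3 = (-0.9056, +0.4241)
n_4 = (-0.9722, -0.2343)
n_5 = (-0.4211, -0.9070)
n_6 = (+0.6803, -0.7329)
  (0,1): δ = 136.83°  ·
  (0,2): δ = 56.47°  ✓
  (0,3): δ = 11.36°  ✓
  (0,4): δ = 27.28°  ✓
  (0,5): δ = 78.83°  ·
  (0,6): δ = 146.60°  ·
  (1,2): δ = 99.64°  ·
  (1,3): δ = 54.53°  ✓
  (1,4): δ = 15.89°  ✓
  (1,5): δ = 35.66°  ✓
  (1,6): δ = 103.43°  ·
  (2,3): δ = 134.89°  ·
  (2,4): δ = 96.25°  ·
  (2,5): δ = 44.70°  ✓
  (2,6): δ = 23.07°  ✓
  (3,4): δ = 141.36°  ·
  (3,5): δ = 89.81°  ·
  (3,6): δ = 22.04°  ✓
  (4,5): δ = 128.46°  ·
  (4,6): δ = 60.68°  ✓
  (5,6): δ = 112.23°  ·
antipodal pairs: 10

count = 10; pairs: (0,2), (0,3), (0,4), (1,3), (1,4), (1,5), (2,5), (2,6), (3,6), (4,6)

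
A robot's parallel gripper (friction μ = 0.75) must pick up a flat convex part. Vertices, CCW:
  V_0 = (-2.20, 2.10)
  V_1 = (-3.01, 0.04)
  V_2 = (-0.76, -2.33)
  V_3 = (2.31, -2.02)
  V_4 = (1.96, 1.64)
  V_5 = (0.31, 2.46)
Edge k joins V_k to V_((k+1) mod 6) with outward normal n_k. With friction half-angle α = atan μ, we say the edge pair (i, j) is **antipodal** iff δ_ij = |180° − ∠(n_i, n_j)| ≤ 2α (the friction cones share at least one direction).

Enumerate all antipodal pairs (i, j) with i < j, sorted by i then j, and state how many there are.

α = atan 0.75 = 36.87°;  2α = 73.74°
n_0 = (-0.9306, +0.3659)
n_1 = (-0.7252, -0.6885)
n_2 = (+0.1005, -0.9949)
n_3 = (+0.9955, +0.0952)
n_4 = (+0.4450, +0.8955)
n_5 = (-0.1420, +0.9899)
  (0,1): δ = 115.02°  ·
  (0,2): δ = 62.77°  ✓
  (0,3): δ = 26.93°  ✓
  (0,4): δ = 85.04°  ·
  (0,5): δ = 119.63°  ·
  (1,2): δ = 127.75°  ·
  (1,3): δ = 38.05°  ✓
  (1,4): δ = 20.06°  ✓
  (1,5): δ = 54.65°  ✓
  (2,3): δ = 90.30°  ·
  (2,4): δ = 32.19°  ✓
  (2,5): δ = 2.40°  ✓
  (3,4): δ = 121.89°  ·
  (3,5): δ = 87.30°  ·
  (4,5): δ = 145.41°  ·
antipodal pairs: 7

count = 7; pairs: (0,2), (0,3), (1,3), (1,4), (1,5), (2,4), (2,5)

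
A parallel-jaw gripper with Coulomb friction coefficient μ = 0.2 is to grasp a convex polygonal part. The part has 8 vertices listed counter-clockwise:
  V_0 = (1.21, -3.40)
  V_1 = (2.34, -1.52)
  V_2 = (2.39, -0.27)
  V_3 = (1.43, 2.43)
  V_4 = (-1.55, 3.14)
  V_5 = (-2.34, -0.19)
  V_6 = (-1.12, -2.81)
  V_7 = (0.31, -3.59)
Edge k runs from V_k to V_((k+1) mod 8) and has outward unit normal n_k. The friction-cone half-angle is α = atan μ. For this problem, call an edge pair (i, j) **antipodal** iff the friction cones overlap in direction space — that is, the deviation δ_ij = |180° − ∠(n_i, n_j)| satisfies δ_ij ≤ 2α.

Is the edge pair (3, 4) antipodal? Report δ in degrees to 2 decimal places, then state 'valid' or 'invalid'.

δ = 89.94°, invalid

α = atan 0.2 = 11.31°;  2α = 22.62°
edge 3: e_3 = (-2.98, +0.71);  n_3 = (+0.2318, +0.9728)
edge 4: e_4 = (-0.79, -3.33);  n_4 = (-0.9730, +0.2308)
∠(n_3, n_4) = 90.06°
δ = |180° − 90.06°| = 89.94°
89.94° > 2α = 22.62°  →  invalid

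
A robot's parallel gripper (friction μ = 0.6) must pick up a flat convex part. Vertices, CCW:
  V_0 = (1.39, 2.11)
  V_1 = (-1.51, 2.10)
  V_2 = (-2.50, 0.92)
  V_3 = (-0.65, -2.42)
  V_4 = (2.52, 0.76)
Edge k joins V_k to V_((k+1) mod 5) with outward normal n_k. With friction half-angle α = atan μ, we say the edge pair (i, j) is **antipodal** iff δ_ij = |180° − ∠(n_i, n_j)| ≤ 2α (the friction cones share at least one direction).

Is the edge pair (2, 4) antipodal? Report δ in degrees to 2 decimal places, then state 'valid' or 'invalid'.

α = atan 0.6 = 30.96°;  2α = 61.93°
edge 2: e_2 = (+1.85, -3.34);  n_2 = (-0.8748, -0.4845)
edge 4: e_4 = (-1.13, +1.35);  n_4 = (+0.7668, +0.6419)
∠(n_2, n_4) = 169.05°
δ = |180° − 169.05°| = 10.95°
10.95° ≤ 2α = 61.93°  →  valid

δ = 10.95°, valid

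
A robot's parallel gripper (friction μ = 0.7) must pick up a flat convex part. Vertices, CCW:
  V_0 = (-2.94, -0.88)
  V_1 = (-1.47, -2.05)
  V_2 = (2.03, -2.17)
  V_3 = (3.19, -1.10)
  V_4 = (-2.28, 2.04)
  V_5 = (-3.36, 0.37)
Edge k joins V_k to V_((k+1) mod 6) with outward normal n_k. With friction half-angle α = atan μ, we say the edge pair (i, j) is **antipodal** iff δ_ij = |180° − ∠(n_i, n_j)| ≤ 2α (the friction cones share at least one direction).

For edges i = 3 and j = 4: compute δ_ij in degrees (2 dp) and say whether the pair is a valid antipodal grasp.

α = atan 0.7 = 34.99°;  2α = 69.98°
edge 3: e_3 = (-5.47, +3.14);  n_3 = (+0.4978, +0.8673)
edge 4: e_4 = (-1.08, -1.67);  n_4 = (-0.8397, +0.5430)
∠(n_3, n_4) = 86.97°
δ = |180° − 86.97°| = 93.03°
93.03° > 2α = 69.98°  →  invalid

δ = 93.03°, invalid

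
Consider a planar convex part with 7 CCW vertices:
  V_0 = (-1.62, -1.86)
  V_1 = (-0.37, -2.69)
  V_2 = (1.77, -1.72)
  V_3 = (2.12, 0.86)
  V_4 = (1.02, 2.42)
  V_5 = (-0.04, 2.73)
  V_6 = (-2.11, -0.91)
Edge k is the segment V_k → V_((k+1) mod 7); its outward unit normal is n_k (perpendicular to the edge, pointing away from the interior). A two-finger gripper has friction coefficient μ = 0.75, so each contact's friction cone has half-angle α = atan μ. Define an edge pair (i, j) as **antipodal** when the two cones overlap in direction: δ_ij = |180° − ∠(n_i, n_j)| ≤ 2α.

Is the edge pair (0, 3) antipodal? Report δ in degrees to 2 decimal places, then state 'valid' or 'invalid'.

δ = 21.23°, valid

α = atan 0.75 = 36.87°;  2α = 73.74°
edge 0: e_0 = (+1.25, -0.83);  n_0 = (-0.5532, -0.8331)
edge 3: e_3 = (-1.10, +1.56);  n_3 = (+0.8173, +0.5763)
∠(n_0, n_3) = 158.77°
δ = |180° − 158.77°| = 21.23°
21.23° ≤ 2α = 73.74°  →  valid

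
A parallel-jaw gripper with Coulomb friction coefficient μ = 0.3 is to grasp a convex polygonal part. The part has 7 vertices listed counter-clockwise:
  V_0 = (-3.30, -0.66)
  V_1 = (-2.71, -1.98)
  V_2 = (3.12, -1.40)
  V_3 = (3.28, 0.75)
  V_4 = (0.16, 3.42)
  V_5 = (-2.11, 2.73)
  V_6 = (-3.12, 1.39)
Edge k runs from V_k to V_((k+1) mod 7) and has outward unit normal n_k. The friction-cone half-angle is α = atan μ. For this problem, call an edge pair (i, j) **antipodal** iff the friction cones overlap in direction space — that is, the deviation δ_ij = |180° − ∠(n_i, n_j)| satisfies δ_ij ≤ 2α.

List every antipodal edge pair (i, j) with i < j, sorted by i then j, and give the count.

α = atan 0.3 = 16.70°;  2α = 33.40°
n_0 = (-0.9130, -0.4081)
n_1 = (+0.0990, -0.9951)
n_2 = (+0.9972, -0.0742)
n_3 = (+0.6502, +0.7598)
n_4 = (-0.2908, +0.9568)
n_5 = (-0.7986, +0.6019)
n_6 = (-0.9962, +0.0875)
  (0,1): δ = 108.40°  ·
  (0,2): δ = 28.34°  ✓
  (0,3): δ = 25.36°  ✓
  (0,4): δ = 82.82°  ·
  (0,5): δ = 118.91°  ·
  (0,6): δ = 150.90°  ·
  (1,2): δ = 99.94°  ·
  (1,3): δ = 46.24°  ·
  (1,4): δ = 11.23°  ✓
  (1,5): δ = 47.31°  ·
  (1,6): δ = 79.30°  ·
  (2,3): δ = 126.30°  ·
  (2,4): δ = 68.84°  ·
  (2,5): δ = 32.75°  ✓
  (2,6): δ = 0.76°  ✓
  (3,4): δ = 122.54°  ·
  (3,5): δ = 86.45°  ·
  (3,6): δ = 54.46°  ·
  (4,5): δ = 143.91°  ·
  (4,6): δ = 111.93°  ·
  (5,6): δ = 148.01°  ·
antipodal pairs: 5

count = 5; pairs: (0,2), (0,3), (1,4), (2,5), (2,6)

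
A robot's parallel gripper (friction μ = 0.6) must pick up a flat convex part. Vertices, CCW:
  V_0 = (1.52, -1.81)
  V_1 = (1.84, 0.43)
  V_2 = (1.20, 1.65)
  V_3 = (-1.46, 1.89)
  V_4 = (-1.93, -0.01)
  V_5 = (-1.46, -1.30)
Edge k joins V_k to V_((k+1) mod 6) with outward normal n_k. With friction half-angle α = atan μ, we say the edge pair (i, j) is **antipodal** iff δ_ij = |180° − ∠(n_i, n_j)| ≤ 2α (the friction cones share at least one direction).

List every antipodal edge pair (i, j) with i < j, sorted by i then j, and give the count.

count = 6; pairs: (0,3), (0,4), (1,3), (1,4), (1,5), (2,5)

α = atan 0.6 = 30.96°;  2α = 61.93°
n_0 = (+0.9899, -0.1414)
n_1 = (+0.8855, +0.4645)
n_2 = (+0.0899, +0.9960)
n_3 = (-0.9707, +0.2401)
n_4 = (-0.9396, -0.3423)
n_5 = (-0.1687, -0.9857)
  (0,1): δ = 144.19°  ·
  (0,2): δ = 87.03°  ·
  (0,3): δ = 5.76°  ✓
  (0,4): δ = 28.15°  ✓
  (0,5): δ = 88.42°  ·
  (1,2): δ = 122.84°  ·
  (1,3): δ = 41.58°  ✓
  (1,4): δ = 7.66°  ✓
  (1,5): δ = 52.61°  ✓
  (2,3): δ = 98.74°  ·
  (2,4): δ = 64.83°  ·
  (2,5): δ = 4.56°  ✓
  (3,4): δ = 146.09°  ·
  (3,5): δ = 85.82°  ·
  (4,5): δ = 119.73°  ·
antipodal pairs: 6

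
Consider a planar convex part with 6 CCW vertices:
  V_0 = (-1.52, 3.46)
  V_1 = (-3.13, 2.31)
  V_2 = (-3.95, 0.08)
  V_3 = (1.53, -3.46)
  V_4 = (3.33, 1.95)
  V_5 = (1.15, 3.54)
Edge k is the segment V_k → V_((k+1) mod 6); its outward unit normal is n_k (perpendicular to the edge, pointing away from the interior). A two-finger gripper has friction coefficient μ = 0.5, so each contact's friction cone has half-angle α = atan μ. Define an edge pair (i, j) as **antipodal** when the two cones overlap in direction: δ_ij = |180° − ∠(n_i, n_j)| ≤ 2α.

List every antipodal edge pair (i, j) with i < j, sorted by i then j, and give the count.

count = 4; pairs: (0,3), (1,3), (2,4), (2,5)

α = atan 0.5 = 26.57°;  2α = 53.13°
n_0 = (-0.5812, +0.8137)
n_1 = (-0.9386, +0.3451)
n_2 = (-0.5426, -0.8400)
n_3 = (+0.9489, -0.3157)
n_4 = (+0.5893, +0.8079)
n_5 = (-0.0299, +0.9996)
  (0,1): δ = 145.73°  ·
  (0,2): δ = 68.40°  ·
  (0,3): δ = 36.06°  ✓
  (0,4): δ = 108.36°  ·
  (0,5): δ = 146.18°  ·
  (1,2): δ = 102.67°  ·
  (1,3): δ = 1.79°  ✓
  (1,4): δ = 74.08°  ·
  (1,5): δ = 111.91°  ·
  (2,3): δ = 75.54°  ·
  (2,4): δ = 3.24°  ✓
  (2,5): δ = 34.58°  ✓
  (3,4): δ = 107.70°  ·
  (3,5): δ = 69.88°  ·
  (4,5): δ = 142.18°  ·
antipodal pairs: 4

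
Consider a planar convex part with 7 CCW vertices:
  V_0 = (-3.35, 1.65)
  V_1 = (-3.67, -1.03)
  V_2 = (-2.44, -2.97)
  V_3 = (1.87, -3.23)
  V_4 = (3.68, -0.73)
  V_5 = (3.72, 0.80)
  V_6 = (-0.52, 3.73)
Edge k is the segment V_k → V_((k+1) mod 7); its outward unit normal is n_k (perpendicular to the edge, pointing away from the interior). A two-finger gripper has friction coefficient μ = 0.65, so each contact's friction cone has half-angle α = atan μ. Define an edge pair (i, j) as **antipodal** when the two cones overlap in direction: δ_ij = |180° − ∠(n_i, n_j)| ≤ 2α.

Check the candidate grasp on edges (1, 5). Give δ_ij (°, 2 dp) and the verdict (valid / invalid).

α = atan 0.65 = 33.02°;  2α = 66.05°
edge 1: e_1 = (+1.23, -1.94);  n_1 = (-0.8446, -0.5355)
edge 5: e_5 = (-4.24, +2.93);  n_5 = (+0.5685, +0.8227)
∠(n_1, n_5) = 157.02°
δ = |180° − 157.02°| = 22.98°
22.98° ≤ 2α = 66.05°  →  valid

δ = 22.98°, valid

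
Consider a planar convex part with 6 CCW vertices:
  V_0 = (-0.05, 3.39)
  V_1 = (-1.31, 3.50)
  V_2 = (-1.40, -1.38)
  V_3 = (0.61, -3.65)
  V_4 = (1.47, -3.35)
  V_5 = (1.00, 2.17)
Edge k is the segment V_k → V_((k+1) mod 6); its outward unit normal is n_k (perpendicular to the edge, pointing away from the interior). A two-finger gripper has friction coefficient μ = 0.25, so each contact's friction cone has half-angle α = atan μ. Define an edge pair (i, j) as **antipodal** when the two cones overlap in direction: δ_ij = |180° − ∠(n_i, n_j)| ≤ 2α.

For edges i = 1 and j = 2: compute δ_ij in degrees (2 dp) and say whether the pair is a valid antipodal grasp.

α = atan 0.25 = 14.04°;  2α = 28.07°
edge 1: e_1 = (-0.09, -4.88);  n_1 = (-0.9998, +0.0184)
edge 2: e_2 = (+2.01, -2.27);  n_2 = (-0.7487, -0.6629)
∠(n_1, n_2) = 42.58°
δ = |180° − 42.58°| = 137.42°
137.42° > 2α = 28.07°  →  invalid

δ = 137.42°, invalid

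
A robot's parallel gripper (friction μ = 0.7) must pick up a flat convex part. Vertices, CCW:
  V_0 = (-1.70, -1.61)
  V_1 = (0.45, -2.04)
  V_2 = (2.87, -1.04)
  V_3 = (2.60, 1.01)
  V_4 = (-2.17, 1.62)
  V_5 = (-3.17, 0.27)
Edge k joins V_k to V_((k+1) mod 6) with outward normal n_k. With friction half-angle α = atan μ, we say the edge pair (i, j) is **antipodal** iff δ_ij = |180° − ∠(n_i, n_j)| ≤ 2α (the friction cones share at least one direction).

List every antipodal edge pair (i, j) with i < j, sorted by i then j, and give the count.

count = 7; pairs: (0,3), (0,4), (1,3), (1,4), (2,4), (2,5), (3,5)

α = atan 0.7 = 34.99°;  2α = 69.98°
n_0 = (-0.1961, -0.9806)
n_1 = (+0.3819, -0.9242)
n_2 = (+0.9914, +0.1306)
n_3 = (+0.1268, +0.9919)
n_4 = (-0.8036, +0.5952)
n_5 = (-0.7878, -0.6160)
  (0,1): δ = 146.24°  ·
  (0,2): δ = 71.19°  ·
  (0,3): δ = 4.02°  ✓
  (0,4): δ = 64.78°  ✓
  (0,5): δ = 139.33°  ·
  (1,2): δ = 104.95°  ·
  (1,3): δ = 29.74°  ✓
  (1,4): δ = 31.02°  ✓
  (1,5): δ = 105.57°  ·
  (2,3): δ = 104.79°  ·
  (2,4): δ = 44.03°  ✓
  (2,5): δ = 30.52°  ✓
  (3,4): δ = 119.24°  ·
  (3,5): δ = 44.69°  ✓
  (4,5): δ = 105.45°  ·
antipodal pairs: 7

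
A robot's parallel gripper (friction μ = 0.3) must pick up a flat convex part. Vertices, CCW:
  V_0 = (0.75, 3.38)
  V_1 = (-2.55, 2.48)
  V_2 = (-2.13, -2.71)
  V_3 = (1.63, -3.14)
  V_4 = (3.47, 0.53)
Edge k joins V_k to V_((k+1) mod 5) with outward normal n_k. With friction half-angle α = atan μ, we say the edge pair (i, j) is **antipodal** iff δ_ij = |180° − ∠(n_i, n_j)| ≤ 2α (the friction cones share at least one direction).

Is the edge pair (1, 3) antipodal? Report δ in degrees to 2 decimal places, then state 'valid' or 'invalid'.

α = atan 0.3 = 16.70°;  2α = 33.40°
edge 1: e_1 = (+0.42, -5.19);  n_1 = (-0.9967, -0.0807)
edge 3: e_3 = (+1.84, +3.67);  n_3 = (+0.8939, -0.4482)
∠(n_1, n_3) = 148.75°
δ = |180° − 148.75°| = 31.25°
31.25° ≤ 2α = 33.40°  →  valid

δ = 31.25°, valid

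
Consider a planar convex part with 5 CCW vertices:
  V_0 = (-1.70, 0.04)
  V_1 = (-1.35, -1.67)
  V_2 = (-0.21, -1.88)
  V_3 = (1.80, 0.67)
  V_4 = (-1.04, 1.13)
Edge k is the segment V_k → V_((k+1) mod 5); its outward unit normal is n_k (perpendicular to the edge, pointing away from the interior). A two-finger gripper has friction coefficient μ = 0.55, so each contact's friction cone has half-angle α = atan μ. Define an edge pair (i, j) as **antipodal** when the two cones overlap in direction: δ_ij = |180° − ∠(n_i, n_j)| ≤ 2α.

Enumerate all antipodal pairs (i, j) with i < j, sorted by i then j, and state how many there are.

α = atan 0.55 = 28.81°;  2α = 57.62°
n_0 = (-0.9797, -0.2005)
n_1 = (-0.1812, -0.9835)
n_2 = (+0.7854, -0.6190)
n_3 = (+0.1599, +0.9871)
n_4 = (-0.8554, +0.5180)
  (0,1): δ = 112.00°  ·
  (0,2): δ = 49.81°  ✓
  (0,3): δ = 69.23°  ·
  (0,4): δ = 137.24°  ·
  (1,2): δ = 117.81°  ·
  (1,3): δ = 1.24°  ✓
  (1,4): δ = 69.24°  ·
  (2,3): δ = 60.95°  ·
  (2,4): δ = 7.05°  ✓
  (3,4): δ = 111.99°  ·
antipodal pairs: 3

count = 3; pairs: (0,2), (1,3), (2,4)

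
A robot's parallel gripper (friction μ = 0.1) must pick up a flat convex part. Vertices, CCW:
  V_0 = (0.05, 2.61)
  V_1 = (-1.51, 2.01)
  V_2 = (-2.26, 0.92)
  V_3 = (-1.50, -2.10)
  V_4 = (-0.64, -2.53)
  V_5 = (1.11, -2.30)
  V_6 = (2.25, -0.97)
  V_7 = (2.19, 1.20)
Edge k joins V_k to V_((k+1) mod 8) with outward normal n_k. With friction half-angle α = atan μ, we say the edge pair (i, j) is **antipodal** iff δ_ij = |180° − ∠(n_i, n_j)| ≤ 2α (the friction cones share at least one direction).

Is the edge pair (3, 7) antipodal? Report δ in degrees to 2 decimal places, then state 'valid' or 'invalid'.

δ = 6.81°, valid

α = atan 0.1 = 5.71°;  2α = 11.42°
edge 3: e_3 = (+0.86, -0.43);  n_3 = (-0.4472, -0.8944)
edge 7: e_7 = (-2.14, +1.41);  n_7 = (+0.5502, +0.8350)
∠(n_3, n_7) = 173.19°
δ = |180° − 173.19°| = 6.81°
6.81° ≤ 2α = 11.42°  →  valid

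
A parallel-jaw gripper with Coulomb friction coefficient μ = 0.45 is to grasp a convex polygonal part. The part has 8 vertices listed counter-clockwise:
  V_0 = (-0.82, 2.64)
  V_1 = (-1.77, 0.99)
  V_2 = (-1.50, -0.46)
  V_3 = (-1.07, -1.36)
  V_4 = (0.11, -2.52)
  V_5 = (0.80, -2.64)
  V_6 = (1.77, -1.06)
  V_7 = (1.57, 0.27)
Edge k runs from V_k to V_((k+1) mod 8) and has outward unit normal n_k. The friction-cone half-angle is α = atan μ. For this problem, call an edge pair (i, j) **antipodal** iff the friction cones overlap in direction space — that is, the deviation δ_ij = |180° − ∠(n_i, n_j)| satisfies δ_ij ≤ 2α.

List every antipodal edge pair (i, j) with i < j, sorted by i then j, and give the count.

α = atan 0.45 = 24.23°;  2α = 48.46°
n_0 = (-0.8666, +0.4990)
n_1 = (-0.9831, -0.1831)
n_2 = (-0.9023, -0.4311)
n_3 = (-0.7010, -0.7131)
n_4 = (-0.1713, -0.9852)
n_5 = (+0.8522, -0.5232)
n_6 = (+0.9889, +0.1487)
n_7 = (+0.7041, +0.7101)
  (0,1): δ = 139.52°  ·
  (0,2): δ = 124.53°  ·
  (0,3): δ = 104.58°  ·
  (0,4): δ = 69.93°  ·
  (0,5): δ = 1.62°  ✓
  (0,6): δ = 38.48°  ✓
  (0,7): δ = 75.17°  ·
  (1,2): δ = 165.01°  ·
  (1,3): δ = 145.06°  ·
  (1,4): δ = 110.41°  ·
  (1,5): δ = 42.09°  ✓
  (1,6): δ = 2.00°  ✓
  (1,7): δ = 34.69°  ✓
  (2,3): δ = 160.05°  ·
  (2,4): δ = 125.40°  ·
  (2,5): δ = 57.08°  ·
  (2,6): δ = 16.99°  ✓
  (2,7): δ = 19.70°  ✓
  (3,4): δ = 145.36°  ·
  (3,5): δ = 77.04°  ·
  (3,6): δ = 36.94°  ✓
  (3,7): δ = 0.25°  ✓
  (4,5): δ = 111.68°  ·
  (4,6): δ = 71.58°  ·
  (4,7): δ = 34.89°  ✓
  (5,6): δ = 139.90°  ·
  (5,7): δ = 103.21°  ·
  (6,7): δ = 143.31°  ·
antipodal pairs: 10

count = 10; pairs: (0,5), (0,6), (1,5), (1,6), (1,7), (2,6), (2,7), (3,6), (3,7), (4,7)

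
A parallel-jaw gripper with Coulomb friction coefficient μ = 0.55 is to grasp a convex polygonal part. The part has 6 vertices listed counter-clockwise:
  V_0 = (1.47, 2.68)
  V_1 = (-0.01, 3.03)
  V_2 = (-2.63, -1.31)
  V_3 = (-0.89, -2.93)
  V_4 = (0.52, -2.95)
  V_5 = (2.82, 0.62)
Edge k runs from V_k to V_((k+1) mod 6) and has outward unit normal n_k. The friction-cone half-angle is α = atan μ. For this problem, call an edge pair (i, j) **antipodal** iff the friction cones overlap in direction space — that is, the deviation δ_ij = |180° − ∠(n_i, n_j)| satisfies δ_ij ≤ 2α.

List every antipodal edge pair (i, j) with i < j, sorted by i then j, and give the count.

α = atan 0.55 = 28.81°;  2α = 57.62°
n_0 = (+0.2301, +0.9732)
n_1 = (-0.8561, +0.5168)
n_2 = (-0.6814, -0.7319)
n_3 = (-0.0142, -0.9999)
n_4 = (+0.8406, -0.5416)
n_5 = (+0.8364, +0.5481)
  (0,1): δ = 107.81°  ·
  (0,2): δ = 29.65°  ✓
  (0,3): δ = 12.49°  ✓
  (0,4): δ = 70.51°  ·
  (0,5): δ = 136.54°  ·
  (1,2): δ = 101.84°  ·
  (1,3): δ = 59.69°  ·
  (1,4): δ = 1.67°  ✓
  (1,5): δ = 64.36°  ·
  (2,3): δ = 137.86°  ·
  (2,4): δ = 79.84°  ·
  (2,5): δ = 13.81°  ✓
  (3,4): δ = 121.98°  ·
  (3,5): δ = 55.95°  ✓
  (4,5): δ = 113.97°  ·
antipodal pairs: 5

count = 5; pairs: (0,2), (0,3), (1,4), (2,5), (3,5)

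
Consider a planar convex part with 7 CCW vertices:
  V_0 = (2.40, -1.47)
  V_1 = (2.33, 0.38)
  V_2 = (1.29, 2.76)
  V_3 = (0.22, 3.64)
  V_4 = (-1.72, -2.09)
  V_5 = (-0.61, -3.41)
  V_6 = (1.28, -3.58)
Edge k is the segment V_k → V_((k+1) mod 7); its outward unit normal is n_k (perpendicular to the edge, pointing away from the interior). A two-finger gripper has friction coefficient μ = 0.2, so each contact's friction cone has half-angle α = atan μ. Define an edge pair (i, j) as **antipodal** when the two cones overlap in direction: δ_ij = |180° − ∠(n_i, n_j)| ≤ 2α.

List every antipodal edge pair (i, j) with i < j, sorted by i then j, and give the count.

count = 4; pairs: (0,3), (1,4), (2,4), (3,6)

α = atan 0.2 = 11.31°;  2α = 22.62°
n_0 = (+0.9993, +0.0378)
n_1 = (+0.9163, +0.4004)
n_2 = (+0.6352, +0.7723)
n_3 = (-0.9472, +0.3207)
n_4 = (-0.7654, -0.6436)
n_5 = (-0.0896, -0.9960)
n_6 = (+0.8833, -0.4688)
  (0,1): δ = 158.56°  ·
  (0,2): δ = 131.60°  ·
  (0,3): δ = 20.87°  ✓
  (0,4): δ = 37.89°  ·
  (0,5): δ = 82.69°  ·
  (0,6): δ = 149.87°  ·
  (1,2): δ = 153.04°  ·
  (1,3): δ = 42.31°  ·
  (1,4): δ = 16.46°  ✓
  (1,5): δ = 61.26°  ·
  (1,6): δ = 128.44°  ·
  (2,3): δ = 69.27°  ·
  (2,4): δ = 10.50°  ✓
  (2,5): δ = 34.30°  ·
  (2,6): δ = 101.48°  ·
  (3,4): δ = 121.23°  ·
  (3,5): δ = 76.44°  ·
  (3,6): δ = 9.26°  ✓
  (4,5): δ = 135.20°  ·
  (4,6): δ = 68.02°  ·
  (5,6): δ = 112.82°  ·
antipodal pairs: 4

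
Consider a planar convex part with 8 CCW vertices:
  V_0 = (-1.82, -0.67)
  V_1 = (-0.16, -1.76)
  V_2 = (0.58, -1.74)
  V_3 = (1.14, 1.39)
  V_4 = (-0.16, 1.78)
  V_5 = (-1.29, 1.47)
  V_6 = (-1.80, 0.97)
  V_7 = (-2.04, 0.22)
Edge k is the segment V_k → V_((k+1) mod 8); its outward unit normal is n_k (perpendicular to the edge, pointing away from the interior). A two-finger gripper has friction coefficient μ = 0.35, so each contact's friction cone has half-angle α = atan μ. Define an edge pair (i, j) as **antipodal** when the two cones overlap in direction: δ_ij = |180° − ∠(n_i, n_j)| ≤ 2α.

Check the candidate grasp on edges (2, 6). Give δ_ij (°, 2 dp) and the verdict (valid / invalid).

α = atan 0.35 = 19.29°;  2α = 38.58°
edge 2: e_2 = (+0.56, +3.13);  n_2 = (+0.9844, -0.1761)
edge 6: e_6 = (-0.24, -0.75);  n_6 = (-0.9524, +0.3048)
∠(n_2, n_6) = 172.40°
δ = |180° − 172.40°| = 7.60°
7.60° ≤ 2α = 38.58°  →  valid

δ = 7.60°, valid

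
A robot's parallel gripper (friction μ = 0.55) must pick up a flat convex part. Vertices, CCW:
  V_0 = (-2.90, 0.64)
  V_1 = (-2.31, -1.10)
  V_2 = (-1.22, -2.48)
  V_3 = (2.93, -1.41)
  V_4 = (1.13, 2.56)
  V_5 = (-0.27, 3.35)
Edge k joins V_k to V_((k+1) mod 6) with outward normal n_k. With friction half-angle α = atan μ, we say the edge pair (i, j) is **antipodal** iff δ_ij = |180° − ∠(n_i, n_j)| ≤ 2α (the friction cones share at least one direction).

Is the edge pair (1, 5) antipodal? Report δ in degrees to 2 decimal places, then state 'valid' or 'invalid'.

δ = 97.55°, invalid

α = atan 0.55 = 28.81°;  2α = 57.62°
edge 1: e_1 = (+1.09, -1.38);  n_1 = (-0.7847, -0.6198)
edge 5: e_5 = (-2.63, -2.71);  n_5 = (-0.7176, +0.6964)
∠(n_1, n_5) = 82.45°
δ = |180° − 82.45°| = 97.55°
97.55° > 2α = 57.62°  →  invalid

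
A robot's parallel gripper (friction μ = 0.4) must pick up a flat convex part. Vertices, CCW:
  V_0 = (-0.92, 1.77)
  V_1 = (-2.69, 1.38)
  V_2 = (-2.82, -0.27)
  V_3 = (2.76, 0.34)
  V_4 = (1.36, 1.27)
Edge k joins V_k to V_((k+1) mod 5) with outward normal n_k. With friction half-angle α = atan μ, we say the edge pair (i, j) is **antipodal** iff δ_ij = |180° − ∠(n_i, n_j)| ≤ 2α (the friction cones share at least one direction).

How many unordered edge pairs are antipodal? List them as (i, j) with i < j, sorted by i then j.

α = atan 0.4 = 21.80°;  2α = 43.60°
n_0 = (-0.2152, +0.9766)
n_1 = (-0.9969, +0.0785)
n_2 = (+0.1087, -0.9941)
n_3 = (+0.5533, +0.8330)
n_4 = (+0.2142, +0.9768)
  (0,1): δ = 106.93°  ·
  (0,2): δ = 6.19°  ✓
  (0,3): δ = 133.98°  ·
  (0,4): δ = 155.20°  ·
  (1,2): δ = 79.26°  ·
  (1,3): δ = 60.91°  ·
  (1,4): δ = 82.14°  ·
  (2,3): δ = 39.83°  ✓
  (2,4): δ = 18.61°  ✓
  (3,4): δ = 158.77°  ·
antipodal pairs: 3

count = 3; pairs: (0,2), (2,3), (2,4)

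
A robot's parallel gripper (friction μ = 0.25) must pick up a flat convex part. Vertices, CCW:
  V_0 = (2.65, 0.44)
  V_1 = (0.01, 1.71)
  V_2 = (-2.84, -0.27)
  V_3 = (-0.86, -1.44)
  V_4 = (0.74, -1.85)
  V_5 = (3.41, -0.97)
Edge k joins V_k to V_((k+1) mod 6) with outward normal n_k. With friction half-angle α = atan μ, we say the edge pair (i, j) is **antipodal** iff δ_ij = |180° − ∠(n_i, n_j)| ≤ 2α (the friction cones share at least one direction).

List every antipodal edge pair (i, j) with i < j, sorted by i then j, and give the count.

α = atan 0.25 = 14.04°;  2α = 28.07°
n_0 = (+0.4335, +0.9011)
n_1 = (-0.5706, +0.8213)
n_2 = (-0.5087, -0.8609)
n_3 = (-0.2482, -0.9687)
n_4 = (+0.3130, -0.9497)
n_5 = (+0.8803, +0.4745)
  (0,1): δ = 119.52°  ·
  (0,2): δ = 4.89°  ✓
  (0,3): δ = 11.32°  ✓
  (0,4): δ = 43.93°  ·
  (0,5): δ = 144.02°  ·
  (1,2): δ = 65.37°  ·
  (1,3): δ = 49.16°  ·
  (1,4): δ = 16.55°  ✓
  (1,5): δ = 83.54°  ·
  (2,3): δ = 163.79°  ·
  (2,4): δ = 131.18°  ·
  (2,5): δ = 31.10°  ·
  (3,4): δ = 147.39°  ·
  (3,5): δ = 47.30°  ·
  (4,5): δ = 79.92°  ·
antipodal pairs: 3

count = 3; pairs: (0,2), (0,3), (1,4)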